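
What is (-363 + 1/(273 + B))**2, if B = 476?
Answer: 73921996996/561001 ≈ 1.3177e+5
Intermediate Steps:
(-363 + 1/(273 + B))**2 = (-363 + 1/(273 + 476))**2 = (-363 + 1/749)**2 = (-271886/749)**2 = 73921996996/561001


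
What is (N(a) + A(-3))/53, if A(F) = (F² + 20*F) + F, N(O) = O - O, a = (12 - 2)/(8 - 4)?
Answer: -54/53 ≈ -1.0189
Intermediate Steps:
a = 5/2 (a = 10/4 = 10*(¼) = 5/2 ≈ 2.5000)
N(O) = 0
A(F) = F² + 21*F
(N(a) + A(-3))/53 = (0 - 3*(21 - 3))/53 = (0 - 3*18)/53 = (0 - 54)/53 = (1/53)*(-54) = -54/53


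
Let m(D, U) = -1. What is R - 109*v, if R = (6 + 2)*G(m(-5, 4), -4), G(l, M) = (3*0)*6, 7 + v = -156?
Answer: 17767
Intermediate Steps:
v = -163 (v = -7 - 156 = -163)
G(l, M) = 0 (G(l, M) = 0*6 = 0)
R = 0 (R = (6 + 2)*0 = 8*0 = 0)
R - 109*v = 0 - 109*(-163) = 0 + 17767 = 17767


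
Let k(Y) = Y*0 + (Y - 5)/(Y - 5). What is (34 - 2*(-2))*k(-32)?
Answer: 38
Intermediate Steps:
k(Y) = 1 (k(Y) = 0 + (-5 + Y)/(-5 + Y) = 0 + 1 = 1)
(34 - 2*(-2))*k(-32) = (34 - 2*(-2))*1 = (34 - 1*(-4))*1 = (34 + 4)*1 = 38*1 = 38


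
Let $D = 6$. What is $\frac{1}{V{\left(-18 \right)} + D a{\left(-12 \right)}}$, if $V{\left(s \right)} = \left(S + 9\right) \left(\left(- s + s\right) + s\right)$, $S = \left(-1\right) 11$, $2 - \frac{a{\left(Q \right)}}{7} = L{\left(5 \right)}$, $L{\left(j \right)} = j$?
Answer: $- \frac{1}{90} \approx -0.011111$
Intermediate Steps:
$a{\left(Q \right)} = -21$ ($a{\left(Q \right)} = 14 - 35 = -21$)
$S = -11$
$V{\left(s \right)} = - 2 s$ ($V{\left(s \right)} = \left(-11 + 9\right) \left(\left(- s + s\right) + s\right) = - 2 \left(0 + s\right) = - 2 s$)
$\frac{1}{V{\left(-18 \right)} + D a{\left(-12 \right)}} = \frac{1}{\left(-2\right) \left(-18\right) + 6 \left(-21\right)} = \frac{1}{36 - 126} = \frac{1}{-90} = - \frac{1}{90}$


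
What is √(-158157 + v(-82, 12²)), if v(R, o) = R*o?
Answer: 3*I*√18885 ≈ 412.27*I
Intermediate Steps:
√(-158157 + v(-82, 12²)) = √(-158157 - 82*12²) = √(-158157 - 82*144) = √(-158157 - 11808) = √(-169965) = 3*I*√18885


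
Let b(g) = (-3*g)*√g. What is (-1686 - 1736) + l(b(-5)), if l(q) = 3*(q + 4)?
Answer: -3410 + 45*I*√5 ≈ -3410.0 + 100.62*I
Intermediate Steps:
b(g) = -3*g^(3/2)
l(q) = 12 + 3*q (l(q) = 3*(4 + q) = 12 + 3*q)
(-1686 - 1736) + l(b(-5)) = (-1686 - 1736) + (12 + 3*(-(-15)*I*√5)) = -3422 + (12 + 3*(-(-15)*I*√5)) = -3422 + (12 + 3*(15*I*√5)) = -3422 + (12 + 45*I*√5) = -3410 + 45*I*√5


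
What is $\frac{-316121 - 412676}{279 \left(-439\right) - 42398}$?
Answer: $\frac{728797}{164879} \approx 4.4202$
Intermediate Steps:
$\frac{-316121 - 412676}{279 \left(-439\right) - 42398} = - \frac{728797}{-122481 - 42398} = - \frac{728797}{-164879} = \left(-728797\right) \left(- \frac{1}{164879}\right) = \frac{728797}{164879}$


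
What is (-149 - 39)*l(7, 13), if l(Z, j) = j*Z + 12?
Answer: -19364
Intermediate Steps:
l(Z, j) = 12 + Z*j (l(Z, j) = Z*j + 12 = 12 + Z*j)
(-149 - 39)*l(7, 13) = (-149 - 39)*(12 + 7*13) = -188*(12 + 91) = -188*103 = -19364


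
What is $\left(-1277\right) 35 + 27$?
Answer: $-44668$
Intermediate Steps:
$\left(-1277\right) 35 + 27 = -44695 + 27 = -44668$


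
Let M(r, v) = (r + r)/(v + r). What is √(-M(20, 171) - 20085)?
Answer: 5*I*√29309141/191 ≈ 141.72*I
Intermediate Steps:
M(r, v) = 2*r/(r + v) (M(r, v) = (2*r)/(r + v) = 2*r/(r + v))
√(-M(20, 171) - 20085) = √(-2*20/(20 + 171) - 20085) = √(-2*20/191 - 20085) = √(-1*40/191 - 20085) = √(-40/191 - 20085) = √(-3836275/191) = 5*I*√29309141/191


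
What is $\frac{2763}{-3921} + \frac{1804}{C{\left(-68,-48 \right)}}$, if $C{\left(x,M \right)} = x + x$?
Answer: $- \frac{620771}{44438} \approx -13.969$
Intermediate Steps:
$C{\left(x,M \right)} = 2 x$
$\frac{2763}{-3921} + \frac{1804}{C{\left(-68,-48 \right)}} = \frac{2763}{-3921} + \frac{1804}{2 \left(-68\right)} = 2763 \left(- \frac{1}{3921}\right) + \frac{1804}{-136} = - \frac{921}{1307} + 1804 \left(- \frac{1}{136}\right) = - \frac{921}{1307} - \frac{451}{34} = - \frac{620771}{44438}$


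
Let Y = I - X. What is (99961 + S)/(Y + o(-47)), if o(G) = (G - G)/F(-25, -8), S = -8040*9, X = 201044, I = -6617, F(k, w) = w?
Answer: -27601/207661 ≈ -0.13291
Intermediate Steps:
Y = -207661 (Y = -6617 - 1*201044 = -6617 - 201044 = -207661)
S = -72360
o(G) = 0 (o(G) = (G - G)/(-8) = 0*(-⅛) = 0)
(99961 + S)/(Y + o(-47)) = (99961 - 72360)/(-207661 + 0) = 27601/(-207661) = 27601*(-1/207661) = -27601/207661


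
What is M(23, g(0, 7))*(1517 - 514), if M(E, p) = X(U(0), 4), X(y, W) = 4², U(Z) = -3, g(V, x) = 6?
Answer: 16048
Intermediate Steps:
X(y, W) = 16
M(E, p) = 16
M(23, g(0, 7))*(1517 - 514) = 16*(1517 - 514) = 16*1003 = 16048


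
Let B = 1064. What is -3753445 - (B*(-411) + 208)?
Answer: -3316349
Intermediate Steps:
-3753445 - (B*(-411) + 208) = -3753445 - (1064*(-411) + 208) = -3753445 - (-437304 + 208) = -3753445 - 1*(-437096) = -3753445 + 437096 = -3316349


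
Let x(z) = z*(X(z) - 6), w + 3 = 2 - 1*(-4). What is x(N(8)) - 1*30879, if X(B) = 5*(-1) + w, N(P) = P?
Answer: -30943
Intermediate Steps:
w = 3 (w = -3 + (2 - 1*(-4)) = -3 + (2 + 4) = -3 + 6 = 3)
X(B) = -2 (X(B) = 5*(-1) + 3 = -5 + 3 = -2)
x(z) = -8*z (x(z) = z*(-2 - 6) = z*(-8) = -8*z)
x(N(8)) - 1*30879 = -8*8 - 1*30879 = -64 - 30879 = -30943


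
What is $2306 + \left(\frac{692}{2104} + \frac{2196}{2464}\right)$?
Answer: $\frac{373788119}{162008} \approx 2307.2$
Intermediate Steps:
$2306 + \left(\frac{692}{2104} + \frac{2196}{2464}\right) = 2306 + \left(692 \cdot \frac{1}{2104} + 2196 \cdot \frac{1}{2464}\right) = 2306 + \left(\frac{173}{526} + \frac{549}{616}\right) = 2306 + \frac{197671}{162008} = \frac{373788119}{162008}$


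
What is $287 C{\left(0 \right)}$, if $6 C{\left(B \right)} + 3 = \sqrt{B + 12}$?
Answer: $- \frac{287}{2} + \frac{287 \sqrt{3}}{3} \approx 22.2$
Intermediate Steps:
$C{\left(B \right)} = - \frac{1}{2} + \frac{\sqrt{12 + B}}{6}$ ($C{\left(B \right)} = - \frac{1}{2} + \frac{\sqrt{B + 12}}{6} = - \frac{1}{2} + \frac{\sqrt{12 + B}}{6}$)
$287 C{\left(0 \right)} = 287 \left(- \frac{1}{2} + \frac{\sqrt{12 + 0}}{6}\right) = 287 \left(- \frac{1}{2} + \frac{\sqrt{12}}{6}\right) = 287 \left(- \frac{1}{2} + \frac{2 \sqrt{3}}{6}\right) = 287 \left(- \frac{1}{2} + \frac{\sqrt{3}}{3}\right) = - \frac{287}{2} + \frac{287 \sqrt{3}}{3}$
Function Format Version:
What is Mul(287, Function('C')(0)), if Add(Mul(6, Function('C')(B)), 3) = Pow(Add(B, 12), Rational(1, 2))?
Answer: Add(Rational(-287, 2), Mul(Rational(287, 3), Pow(3, Rational(1, 2)))) ≈ 22.200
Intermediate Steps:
Function('C')(B) = Add(Rational(-1, 2), Mul(Rational(1, 6), Pow(Add(12, B), Rational(1, 2)))) (Function('C')(B) = Add(Rational(-1, 2), Mul(Rational(1, 6), Pow(Add(B, 12), Rational(1, 2)))) = Add(Rational(-1, 2), Mul(Rational(1, 6), Pow(Add(12, B), Rational(1, 2)))))
Mul(287, Function('C')(0)) = Mul(287, Add(Rational(-1, 2), Mul(Rational(1, 6), Pow(Add(12, 0), Rational(1, 2))))) = Mul(287, Add(Rational(-1, 2), Mul(Rational(1, 6), Pow(12, Rational(1, 2))))) = Mul(287, Add(Rational(-1, 2), Mul(Rational(1, 6), Mul(2, Pow(3, Rational(1, 2)))))) = Mul(287, Add(Rational(-1, 2), Mul(Rational(1, 3), Pow(3, Rational(1, 2))))) = Add(Rational(-287, 2), Mul(Rational(287, 3), Pow(3, Rational(1, 2))))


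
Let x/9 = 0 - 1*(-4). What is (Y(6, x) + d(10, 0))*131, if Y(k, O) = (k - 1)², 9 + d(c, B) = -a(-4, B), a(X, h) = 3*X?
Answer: 3668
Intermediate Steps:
x = 36 (x = 9*(0 - 1*(-4)) = 9*(0 + 4) = 9*4 = 36)
d(c, B) = 3 (d(c, B) = -9 - 3*(-4) = -9 - 1*(-12) = -9 + 12 = 3)
Y(k, O) = (-1 + k)²
(Y(6, x) + d(10, 0))*131 = ((-1 + 6)² + 3)*131 = (5² + 3)*131 = (25 + 3)*131 = 28*131 = 3668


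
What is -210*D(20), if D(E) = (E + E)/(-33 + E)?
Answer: 8400/13 ≈ 646.15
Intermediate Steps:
D(E) = 2*E/(-33 + E) (D(E) = (2*E)/(-33 + E) = 2*E/(-33 + E))
-210*D(20) = -420*20/(-33 + 20) = -420*20/(-13) = -420*20*(-1)/13 = -210*(-40/13) = 8400/13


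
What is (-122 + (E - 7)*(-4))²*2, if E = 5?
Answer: 25992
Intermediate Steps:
(-122 + (E - 7)*(-4))²*2 = (-122 + (5 - 7)*(-4))²*2 = (-122 - 2*(-4))²*2 = (-122 + 8)²*2 = (-114)²*2 = 12996*2 = 25992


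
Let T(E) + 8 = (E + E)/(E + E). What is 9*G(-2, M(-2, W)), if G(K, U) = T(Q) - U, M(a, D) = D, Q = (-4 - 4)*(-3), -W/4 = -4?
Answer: -207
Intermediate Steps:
W = 16 (W = -4*(-4) = 16)
Q = 24 (Q = -8*(-3) = 24)
T(E) = -7 (T(E) = -8 + (E + E)/(E + E) = -8 + (2*E)/((2*E)) = -8 + (2*E)*(1/(2*E)) = -8 + 1 = -7)
G(K, U) = -7 - U
9*G(-2, M(-2, W)) = 9*(-7 - 1*16) = 9*(-7 - 16) = 9*(-23) = -207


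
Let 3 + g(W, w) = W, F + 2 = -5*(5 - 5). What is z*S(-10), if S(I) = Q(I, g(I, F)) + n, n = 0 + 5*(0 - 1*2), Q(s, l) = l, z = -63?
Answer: 1449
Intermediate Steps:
F = -2 (F = -2 - 5*(5 - 5) = -2 - 5*0 = -2 + 0 = -2)
g(W, w) = -3 + W
n = -10 (n = 0 + 5*(0 - 2) = 0 + 5*(-2) = 0 - 10 = -10)
S(I) = -13 + I (S(I) = (-3 + I) - 10 = -13 + I)
z*S(-10) = -63*(-13 - 10) = -63*(-23) = 1449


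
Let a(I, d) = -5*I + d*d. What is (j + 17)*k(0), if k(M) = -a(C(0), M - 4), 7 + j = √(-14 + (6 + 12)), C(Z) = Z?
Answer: -192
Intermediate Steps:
a(I, d) = d² - 5*I (a(I, d) = -5*I + d² = d² - 5*I)
j = -5 (j = -7 + √(-14 + (6 + 12)) = -7 + √(-14 + 18) = -7 + √4 = -7 + 2 = -5)
k(M) = -(-4 + M)² (k(M) = -((M - 4)² - 5*0) = -((-4 + M)² + 0) = -(-4 + M)²)
(j + 17)*k(0) = (-5 + 17)*(-(-4 + 0)²) = 12*(-1*(-4)²) = 12*(-1*16) = 12*(-16) = -192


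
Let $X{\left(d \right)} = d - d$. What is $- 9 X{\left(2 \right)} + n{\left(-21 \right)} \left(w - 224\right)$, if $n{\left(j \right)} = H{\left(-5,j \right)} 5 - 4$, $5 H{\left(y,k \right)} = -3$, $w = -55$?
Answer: $1953$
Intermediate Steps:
$H{\left(y,k \right)} = - \frac{3}{5}$ ($H{\left(y,k \right)} = \frac{1}{5} \left(-3\right) = - \frac{3}{5}$)
$n{\left(j \right)} = -7$ ($n{\left(j \right)} = \left(- \frac{3}{5}\right) 5 - 4 = -3 - 4 = -7$)
$X{\left(d \right)} = 0$
$- 9 X{\left(2 \right)} + n{\left(-21 \right)} \left(w - 224\right) = \left(-9\right) 0 - 7 \left(-55 - 224\right) = 0 - -1953 = 0 + 1953 = 1953$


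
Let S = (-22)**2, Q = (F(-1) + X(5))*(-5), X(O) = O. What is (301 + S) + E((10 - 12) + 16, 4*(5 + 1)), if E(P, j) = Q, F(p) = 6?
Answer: 730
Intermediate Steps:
Q = -55 (Q = (6 + 5)*(-5) = 11*(-5) = -55)
E(P, j) = -55
S = 484
(301 + S) + E((10 - 12) + 16, 4*(5 + 1)) = (301 + 484) - 55 = 785 - 55 = 730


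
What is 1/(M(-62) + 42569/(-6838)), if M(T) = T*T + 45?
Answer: 6838/26550413 ≈ 0.00025755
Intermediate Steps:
M(T) = 45 + T**2 (M(T) = T**2 + 45 = 45 + T**2)
1/(M(-62) + 42569/(-6838)) = 1/((45 + (-62)**2) + 42569/(-6838)) = 1/((45 + 3844) + 42569*(-1/6838)) = 1/(3889 - 42569/6838) = 1/(26550413/6838) = 6838/26550413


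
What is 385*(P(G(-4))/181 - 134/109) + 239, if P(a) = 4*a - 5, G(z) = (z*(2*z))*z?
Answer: -26318464/19729 ≈ -1334.0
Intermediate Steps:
G(z) = 2*z³ (G(z) = (2*z²)*z = 2*z³)
P(a) = -5 + 4*a
385*(P(G(-4))/181 - 134/109) + 239 = 385*((-5 + 4*(2*(-4)³))/181 - 134/109) + 239 = 385*((-5 + 4*(2*(-64)))*(1/181) - 134*1/109) + 239 = 385*((-5 + 4*(-128))*(1/181) - 134/109) + 239 = 385*((-5 - 512)*(1/181) - 134/109) + 239 = 385*(-517*1/181 - 134/109) + 239 = 385*(-517/181 - 134/109) + 239 = 385*(-80607/19729) + 239 = -31033695/19729 + 239 = -26318464/19729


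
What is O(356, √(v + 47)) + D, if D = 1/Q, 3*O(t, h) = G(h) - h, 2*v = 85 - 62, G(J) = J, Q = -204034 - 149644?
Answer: -1/353678 ≈ -2.8274e-6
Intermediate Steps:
Q = -353678
v = 23/2 (v = (85 - 62)/2 = (½)*23 = 23/2 ≈ 11.500)
O(t, h) = 0 (O(t, h) = (h - h)/3 = (⅓)*0 = 0)
D = -1/353678 (D = 1/(-353678) = -1/353678 ≈ -2.8274e-6)
O(356, √(v + 47)) + D = 0 - 1/353678 = -1/353678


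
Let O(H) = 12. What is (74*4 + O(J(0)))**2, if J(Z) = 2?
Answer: 94864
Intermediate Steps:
(74*4 + O(J(0)))**2 = (74*4 + 12)**2 = (296 + 12)**2 = 308**2 = 94864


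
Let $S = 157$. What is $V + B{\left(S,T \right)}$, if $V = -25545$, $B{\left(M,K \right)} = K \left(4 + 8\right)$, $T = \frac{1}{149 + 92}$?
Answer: $- \frac{6156333}{241} \approx -25545.0$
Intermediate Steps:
$T = \frac{1}{241} \approx 0.0041494$
$B{\left(M,K \right)} = 12 K$ ($B{\left(M,K \right)} = K 12 = 12 K$)
$V + B{\left(S,T \right)} = -25545 + 12 \cdot \frac{1}{241} = -25545 + \frac{12}{241} = - \frac{6156333}{241}$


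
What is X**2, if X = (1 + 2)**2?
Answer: 81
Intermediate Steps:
X = 9 (X = 3**2 = 9)
X**2 = 9**2 = 81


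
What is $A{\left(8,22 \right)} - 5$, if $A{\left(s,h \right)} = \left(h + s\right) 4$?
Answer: $115$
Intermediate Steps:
$A{\left(s,h \right)} = 4 h + 4 s$
$A{\left(8,22 \right)} - 5 = \left(4 \cdot 22 + 4 \cdot 8\right) - 5 = \left(88 + 32\right) - 5 = 120 - 5 = 115$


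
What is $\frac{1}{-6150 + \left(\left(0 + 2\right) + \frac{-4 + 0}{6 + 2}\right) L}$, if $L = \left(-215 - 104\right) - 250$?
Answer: $- \frac{2}{14007} \approx -0.00014279$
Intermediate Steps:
$L = -569$ ($L = -319 - 250 = -569$)
$\frac{1}{-6150 + \left(\left(0 + 2\right) + \frac{-4 + 0}{6 + 2}\right) L} = \frac{1}{-6150 + \left(\left(0 + 2\right) + \frac{-4 + 0}{6 + 2}\right) \left(-569\right)} = \frac{1}{-6150 + \left(2 - \frac{4}{8}\right) \left(-569\right)} = \frac{1}{-6150 + \left(2 - \frac{1}{2}\right) \left(-569\right)} = \frac{1}{-6150 + \frac{3}{2} \left(-569\right)} = \frac{1}{-6150 - \frac{1707}{2}} = \frac{1}{- \frac{14007}{2}} = - \frac{2}{14007}$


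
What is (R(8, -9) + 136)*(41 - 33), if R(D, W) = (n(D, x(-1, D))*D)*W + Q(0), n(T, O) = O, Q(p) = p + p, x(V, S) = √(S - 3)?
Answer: 1088 - 576*√5 ≈ -199.98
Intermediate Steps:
x(V, S) = √(-3 + S)
Q(p) = 2*p
R(D, W) = D*W*√(-3 + D) (R(D, W) = (√(-3 + D)*D)*W + 2*0 = (D*√(-3 + D))*W + 0 = D*W*√(-3 + D) + 0 = D*W*√(-3 + D))
(R(8, -9) + 136)*(41 - 33) = (8*(-9)*√(-3 + 8) + 136)*(41 - 33) = (8*(-9)*√5 + 136)*8 = (-72*√5 + 136)*8 = (136 - 72*√5)*8 = 1088 - 576*√5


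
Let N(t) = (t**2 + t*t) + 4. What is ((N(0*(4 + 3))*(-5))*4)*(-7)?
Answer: 560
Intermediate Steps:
N(t) = 4 + 2*t**2 (N(t) = (t**2 + t**2) + 4 = 2*t**2 + 4 = 4 + 2*t**2)
((N(0*(4 + 3))*(-5))*4)*(-7) = (((4 + 2*(0*(4 + 3))**2)*(-5))*4)*(-7) = (((4 + 2*(0*7)**2)*(-5))*4)*(-7) = (((4 + 2*0**2)*(-5))*4)*(-7) = (((4 + 2*0)*(-5))*4)*(-7) = (((4 + 0)*(-5))*4)*(-7) = ((4*(-5))*4)*(-7) = -20*4*(-7) = -80*(-7) = 560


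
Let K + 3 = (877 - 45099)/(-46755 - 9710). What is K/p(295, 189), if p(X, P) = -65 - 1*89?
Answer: 125173/8695610 ≈ 0.014395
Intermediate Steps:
p(X, P) = -154 (p(X, P) = -65 - 89 = -154)
K = -125173/56465 (K = -3 + (877 - 45099)/(-46755 - 9710) = -3 - 44222/(-56465) = -3 - 44222*(-1/56465) = -3 + 44222/56465 = -125173/56465 ≈ -2.2168)
K/p(295, 189) = -125173/56465/(-154) = -125173/56465*(-1/154) = 125173/8695610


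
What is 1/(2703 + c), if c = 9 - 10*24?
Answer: 1/2472 ≈ 0.00040453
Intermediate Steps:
c = -231 (c = 9 - 240 = -231)
1/(2703 + c) = 1/(2703 - 231) = 1/2472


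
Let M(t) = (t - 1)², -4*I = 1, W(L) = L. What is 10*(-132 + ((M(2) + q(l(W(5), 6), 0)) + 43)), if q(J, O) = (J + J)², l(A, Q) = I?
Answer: -1755/2 ≈ -877.50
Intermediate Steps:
I = -¼ (I = -¼*1 = -¼ ≈ -0.25000)
M(t) = (-1 + t)²
l(A, Q) = -¼
q(J, O) = 4*J² (q(J, O) = (2*J)² = 4*J²)
10*(-132 + ((M(2) + q(l(W(5), 6), 0)) + 43)) = 10*(-132 + (((-1 + 2)² + 4*(-¼)²) + 43)) = 10*(-132 + ((1² + 4*(1/16)) + 43)) = 10*(-132 + ((1 + ¼) + 43)) = 10*(-132 + (5/4 + 43)) = 10*(-132 + 177/4) = 10*(-351/4) = -1755/2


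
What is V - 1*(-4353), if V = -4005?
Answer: 348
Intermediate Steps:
V - 1*(-4353) = -4005 - 1*(-4353) = -4005 + 4353 = 348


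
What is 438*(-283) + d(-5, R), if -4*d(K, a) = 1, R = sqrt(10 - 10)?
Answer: -495817/4 ≈ -1.2395e+5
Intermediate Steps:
R = 0 (R = sqrt(0) = 0)
d(K, a) = -1/4 (d(K, a) = -1/4*1 = -1/4)
438*(-283) + d(-5, R) = 438*(-283) - 1/4 = -123954 - 1/4 = -495817/4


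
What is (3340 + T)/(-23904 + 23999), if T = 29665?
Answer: 6601/19 ≈ 347.42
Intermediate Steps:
(3340 + T)/(-23904 + 23999) = (3340 + 29665)/(-23904 + 23999) = 33005/95 = 33005*(1/95) = 6601/19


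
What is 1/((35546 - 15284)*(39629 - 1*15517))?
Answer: 1/488557344 ≈ 2.0468e-9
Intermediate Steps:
1/((35546 - 15284)*(39629 - 1*15517)) = 1/(20262*(39629 - 15517)) = (1/20262)/24112 = (1/20262)*(1/24112) = 1/488557344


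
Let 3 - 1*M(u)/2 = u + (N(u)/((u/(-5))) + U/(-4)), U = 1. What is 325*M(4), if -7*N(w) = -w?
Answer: -325/14 ≈ -23.214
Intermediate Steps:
N(w) = w/7 (N(w) = -(-1)*w/7 = w/7)
M(u) = 111/14 - 2*u (M(u) = 6 - 2*(u + ((u/7)/((u/(-5))) + 1/(-4))) = 6 - 2*(u + ((u/7)/((u*(-⅕))) + 1*(-¼))) = 6 - 2*(u + ((u/7)/((-u/5)) - ¼)) = 6 - 2*(u + ((u/7)*(-5/u) - ¼)) = 6 - 2*(u + (-5/7 - ¼)) = 6 - 2*(u - 27/28) = 6 - 2*(-27/28 + u) = 6 + (27/14 - 2*u) = 111/14 - 2*u)
325*M(4) = 325*(111/14 - 2*4) = 325*(111/14 - 8) = 325*(-1/14) = -325/14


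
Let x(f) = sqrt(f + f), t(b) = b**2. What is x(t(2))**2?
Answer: 8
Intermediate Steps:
x(f) = sqrt(2)*sqrt(f) (x(f) = sqrt(2*f) = sqrt(2)*sqrt(f))
x(t(2))**2 = (sqrt(2)*sqrt(2**2))**2 = (sqrt(2)*sqrt(4))**2 = (sqrt(2)*2)**2 = (2*sqrt(2))**2 = 8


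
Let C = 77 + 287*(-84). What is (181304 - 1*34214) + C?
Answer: 123059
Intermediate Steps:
C = -24031 (C = 77 - 24108 = -24031)
(181304 - 1*34214) + C = (181304 - 1*34214) - 24031 = (181304 - 34214) - 24031 = 147090 - 24031 = 123059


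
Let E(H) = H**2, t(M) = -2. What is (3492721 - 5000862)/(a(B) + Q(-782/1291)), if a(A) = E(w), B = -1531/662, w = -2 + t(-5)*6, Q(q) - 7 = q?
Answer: -1947010031/261291 ≈ -7451.5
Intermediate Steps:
Q(q) = 7 + q
w = -14 (w = -2 - 2*6 = -2 - 12 = -14)
B = -1531/662 (B = -1531*1/662 = -1531/662 ≈ -2.3127)
a(A) = 196 (a(A) = (-14)**2 = 196)
(3492721 - 5000862)/(a(B) + Q(-782/1291)) = (3492721 - 5000862)/(196 + (7 - 782/1291)) = -1508141/(196 + (7 - 782*1/1291)) = -1508141/(196 + (7 - 782/1291)) = -1508141/(196 + 8255/1291) = -1508141/261291/1291 = -1508141*1291/261291 = -1947010031/261291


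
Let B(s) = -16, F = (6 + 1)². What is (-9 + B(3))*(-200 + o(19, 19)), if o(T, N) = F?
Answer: 3775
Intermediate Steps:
F = 49 (F = 7² = 49)
o(T, N) = 49
(-9 + B(3))*(-200 + o(19, 19)) = (-9 - 16)*(-200 + 49) = -25*(-151) = 3775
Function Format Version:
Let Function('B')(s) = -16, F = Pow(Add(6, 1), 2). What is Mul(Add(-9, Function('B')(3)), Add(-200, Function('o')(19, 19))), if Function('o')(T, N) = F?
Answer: 3775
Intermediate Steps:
F = 49 (F = Pow(7, 2) = 49)
Function('o')(T, N) = 49
Mul(Add(-9, Function('B')(3)), Add(-200, Function('o')(19, 19))) = Mul(Add(-9, -16), Add(-200, 49)) = Mul(-25, -151) = 3775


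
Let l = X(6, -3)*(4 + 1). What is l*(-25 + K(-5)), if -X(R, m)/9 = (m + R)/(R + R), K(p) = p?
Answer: 675/2 ≈ 337.50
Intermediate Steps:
X(R, m) = -9*(R + m)/(2*R) (X(R, m) = -9*(m + R)/(R + R) = -9*(R + m)/(2*R))
l = -45/4 (l = ((9/2)*(-1*6 - 1*(-3))/6)*(4 + 1) = ((9/2)*(1/6)*(-6 + 3))*5 = ((9/2)*(1/6)*(-3))*5 = -9/4*5 = -45/4 ≈ -11.250)
l*(-25 + K(-5)) = -45*(-25 - 5)/4 = -45/4*(-30) = 675/2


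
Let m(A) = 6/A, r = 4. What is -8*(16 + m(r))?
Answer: -140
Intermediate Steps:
-8*(16 + m(r)) = -8*(16 + 6/4) = -8*(16 + 6*(¼)) = -8*(16 + 3/2) = -8*35/2 = -140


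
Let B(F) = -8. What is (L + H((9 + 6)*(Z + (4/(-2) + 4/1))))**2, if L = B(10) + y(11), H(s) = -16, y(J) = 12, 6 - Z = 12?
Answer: 144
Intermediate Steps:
Z = -6 (Z = 6 - 1*12 = 6 - 12 = -6)
L = 4 (L = -8 + 12 = 4)
(L + H((9 + 6)*(Z + (4/(-2) + 4/1))))**2 = (4 - 16)**2 = (-12)**2 = 144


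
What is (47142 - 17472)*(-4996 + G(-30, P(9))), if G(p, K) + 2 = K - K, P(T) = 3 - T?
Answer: -148290660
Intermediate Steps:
G(p, K) = -2 (G(p, K) = -2 + (K - K) = -2 + 0 = -2)
(47142 - 17472)*(-4996 + G(-30, P(9))) = (47142 - 17472)*(-4996 - 2) = 29670*(-4998) = -148290660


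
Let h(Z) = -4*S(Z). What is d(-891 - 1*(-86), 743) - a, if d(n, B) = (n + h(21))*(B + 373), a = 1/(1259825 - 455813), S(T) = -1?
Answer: -718719190993/804012 ≈ -8.9392e+5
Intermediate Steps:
a = 1/804012 ≈ 1.2438e-6
h(Z) = 4 (h(Z) = -4*(-1) = 4)
d(n, B) = (4 + n)*(373 + B) (d(n, B) = (n + 4)*(B + 373) = (4 + n)*(373 + B))
d(-891 - 1*(-86), 743) - a = (1492 + 4*743 + 373*(-891 - 1*(-86)) + 743*(-891 - 1*(-86))) - 1*1/804012 = (1492 + 2972 + 373*(-891 + 86) + 743*(-891 + 86)) - 1/804012 = (1492 + 2972 + 373*(-805) + 743*(-805)) - 1/804012 = (1492 + 2972 - 300265 - 598115) - 1/804012 = -893916 - 1/804012 = -718719190993/804012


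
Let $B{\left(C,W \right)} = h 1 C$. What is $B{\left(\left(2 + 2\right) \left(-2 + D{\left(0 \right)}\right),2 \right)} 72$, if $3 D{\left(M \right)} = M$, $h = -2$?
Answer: $1152$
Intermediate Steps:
$D{\left(M \right)} = \frac{M}{3}$
$B{\left(C,W \right)} = - 2 C$ ($B{\left(C,W \right)} = \left(-2\right) 1 C = - 2 C$)
$B{\left(\left(2 + 2\right) \left(-2 + D{\left(0 \right)}\right),2 \right)} 72 = - 2 \left(2 + 2\right) \left(-2 + \frac{1}{3} \cdot 0\right) 72 = - 2 \cdot 4 \left(-2 + 0\right) 72 = - 2 \cdot 4 \left(-2\right) 72 = \left(-2\right) \left(-8\right) 72 = 16 \cdot 72 = 1152$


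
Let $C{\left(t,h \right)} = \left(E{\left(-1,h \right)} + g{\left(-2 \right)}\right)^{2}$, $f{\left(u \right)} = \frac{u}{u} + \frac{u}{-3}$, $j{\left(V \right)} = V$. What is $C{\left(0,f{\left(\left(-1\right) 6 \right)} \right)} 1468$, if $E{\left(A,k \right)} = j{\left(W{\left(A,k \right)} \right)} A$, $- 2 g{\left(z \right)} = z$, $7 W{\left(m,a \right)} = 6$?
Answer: $\frac{1468}{49} \approx 29.959$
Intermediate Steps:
$W{\left(m,a \right)} = \frac{6}{7}$ ($W{\left(m,a \right)} = \frac{1}{7} \cdot 6 = \frac{6}{7}$)
$g{\left(z \right)} = - \frac{z}{2}$
$f{\left(u \right)} = 1 - \frac{u}{3}$ ($f{\left(u \right)} = 1 + u \left(- \frac{1}{3}\right) = 1 - \frac{u}{3}$)
$E{\left(A,k \right)} = \frac{6 A}{7}$
$C{\left(t,h \right)} = \frac{1}{49}$ ($C{\left(t,h \right)} = \left(\frac{6}{7} \left(-1\right) - -1\right)^{2} = \left(- \frac{6}{7} + 1\right)^{2} = \left(\frac{1}{7}\right)^{2} = \frac{1}{49}$)
$C{\left(0,f{\left(\left(-1\right) 6 \right)} \right)} 1468 = \frac{1}{49} \cdot 1468 = \frac{1468}{49}$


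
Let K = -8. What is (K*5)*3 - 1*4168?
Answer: -4288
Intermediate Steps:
(K*5)*3 - 1*4168 = -8*5*3 - 1*4168 = -40*3 - 4168 = -120 - 4168 = -4288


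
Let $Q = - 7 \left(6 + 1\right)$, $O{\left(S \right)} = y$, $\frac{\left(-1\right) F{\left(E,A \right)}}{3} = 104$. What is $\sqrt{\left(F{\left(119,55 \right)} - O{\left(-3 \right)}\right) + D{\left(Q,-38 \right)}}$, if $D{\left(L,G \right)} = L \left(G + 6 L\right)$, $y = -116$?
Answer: $14 \sqrt{82} \approx 126.78$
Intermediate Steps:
$F{\left(E,A \right)} = -312$ ($F{\left(E,A \right)} = \left(-3\right) 104 = -312$)
$O{\left(S \right)} = -116$
$Q = -49$ ($Q = \left(-7\right) 7 = -49$)
$\sqrt{\left(F{\left(119,55 \right)} - O{\left(-3 \right)}\right) + D{\left(Q,-38 \right)}} = \sqrt{\left(-312 - -116\right) - 49 \left(-38 + 6 \left(-49\right)\right)} = \sqrt{\left(-312 + 116\right) - 49 \left(-38 - 294\right)} = \sqrt{-196 - -16268} = \sqrt{-196 + 16268} = \sqrt{16072} = 14 \sqrt{82}$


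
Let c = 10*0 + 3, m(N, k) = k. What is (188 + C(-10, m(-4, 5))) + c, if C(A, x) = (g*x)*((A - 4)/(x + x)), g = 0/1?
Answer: 191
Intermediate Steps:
g = 0 (g = 0*1 = 0)
c = 3 (c = 0 + 3 = 3)
C(A, x) = 0 (C(A, x) = (0*x)*((A - 4)/(x + x)) = 0*((-4 + A)/((2*x))) = 0*((-4 + A)*(1/(2*x))) = 0*((-4 + A)/(2*x)) = 0)
(188 + C(-10, m(-4, 5))) + c = (188 + 0) + 3 = 188 + 3 = 191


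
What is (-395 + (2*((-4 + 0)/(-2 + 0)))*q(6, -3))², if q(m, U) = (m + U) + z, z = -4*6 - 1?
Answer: 233289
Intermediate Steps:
z = -25 (z = -24 - 1 = -25)
q(m, U) = -25 + U + m (q(m, U) = (m + U) - 25 = (U + m) - 25 = -25 + U + m)
(-395 + (2*((-4 + 0)/(-2 + 0)))*q(6, -3))² = (-395 + (2*((-4 + 0)/(-2 + 0)))*(-25 - 3 + 6))² = (-395 + (2*(-4/(-2)))*(-22))² = (-395 + (2*(-4*(-½)))*(-22))² = (-395 + (2*2)*(-22))² = (-395 + 4*(-22))² = (-395 - 88)² = (-483)² = 233289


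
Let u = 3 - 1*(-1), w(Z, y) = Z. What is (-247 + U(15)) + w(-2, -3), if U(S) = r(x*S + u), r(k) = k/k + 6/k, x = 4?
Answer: -7933/32 ≈ -247.91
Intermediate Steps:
u = 4 (u = 3 + 1 = 4)
r(k) = 1 + 6/k
U(S) = (10 + 4*S)/(4 + 4*S) (U(S) = (6 + (4*S + 4))/(4*S + 4) = (6 + (4 + 4*S))/(4 + 4*S) = (10 + 4*S)/(4 + 4*S))
(-247 + U(15)) + w(-2, -3) = (-247 + (5/2 + 15)/(1 + 15)) - 2 = (-247 + (35/2)/16) - 2 = (-247 + (1/16)*(35/2)) - 2 = (-247 + 35/32) - 2 = -7869/32 - 2 = -7933/32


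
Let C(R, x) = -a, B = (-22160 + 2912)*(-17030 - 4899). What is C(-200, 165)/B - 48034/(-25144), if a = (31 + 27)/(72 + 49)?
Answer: 21903854134253/11465847288984 ≈ 1.9104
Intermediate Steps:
a = 58/121 ≈ 0.47934
B = 422089392 (B = -19248*(-21929) = 422089392)
C(R, x) = -58/121 (C(R, x) = -1*58/121 = -58/121)
C(-200, 165)/B - 48034/(-25144) = -58/121/422089392 - 48034/(-25144) = -58/121*1/422089392 - 48034*(-1/25144) = -29/25536408216 + 3431/1796 = 21903854134253/11465847288984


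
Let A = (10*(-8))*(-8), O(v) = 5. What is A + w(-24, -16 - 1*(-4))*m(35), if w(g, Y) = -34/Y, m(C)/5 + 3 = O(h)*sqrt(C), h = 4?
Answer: 1195/2 + 425*sqrt(35)/6 ≈ 1016.6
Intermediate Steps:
m(C) = -15 + 25*sqrt(C) (m(C) = -15 + 5*(5*sqrt(C)) = -15 + 25*sqrt(C))
A = 640 (A = -80*(-8) = 640)
A + w(-24, -16 - 1*(-4))*m(35) = 640 + (-34/(-16 - 1*(-4)))*(-15 + 25*sqrt(35)) = 640 + (-34/(-16 + 4))*(-15 + 25*sqrt(35)) = 640 + (-34/(-12))*(-15 + 25*sqrt(35)) = 640 + (-34*(-1/12))*(-15 + 25*sqrt(35)) = 640 + 17*(-15 + 25*sqrt(35))/6 = 640 + (-85/2 + 425*sqrt(35)/6) = 1195/2 + 425*sqrt(35)/6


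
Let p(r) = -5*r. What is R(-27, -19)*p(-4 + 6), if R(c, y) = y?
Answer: 190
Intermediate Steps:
R(-27, -19)*p(-4 + 6) = -(-95)*(-4 + 6) = -(-95)*2 = -19*(-10) = 190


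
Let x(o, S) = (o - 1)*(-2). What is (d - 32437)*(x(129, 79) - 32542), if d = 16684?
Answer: 516666894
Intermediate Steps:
x(o, S) = 2 - 2*o (x(o, S) = (-1 + o)*(-2) = 2 - 2*o)
(d - 32437)*(x(129, 79) - 32542) = (16684 - 32437)*((2 - 2*129) - 32542) = -15753*((2 - 258) - 32542) = -15753*(-256 - 32542) = -15753*(-32798) = 516666894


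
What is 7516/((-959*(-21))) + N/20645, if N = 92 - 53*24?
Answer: 26280760/83153931 ≈ 0.31605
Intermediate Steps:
N = -1180 (N = 92 - 1272 = -1180)
7516/((-959*(-21))) + N/20645 = 7516/((-959*(-21))) - 1180/20645 = 7516/20139 - 1180*1/20645 = 7516*(1/20139) - 236/4129 = 7516/20139 - 236/4129 = 26280760/83153931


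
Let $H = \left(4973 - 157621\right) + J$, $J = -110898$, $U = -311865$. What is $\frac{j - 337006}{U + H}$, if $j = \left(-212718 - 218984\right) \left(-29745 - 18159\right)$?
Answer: $- \frac{20679915602}{575411} \approx -35939.0$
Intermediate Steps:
$H = -263546$ ($H = \left(4973 - 157621\right) - 110898 = -152648 - 110898 = -263546$)
$j = 20680252608$ ($j = - 431702 \left(-29745 - 18159\right) = \left(-431702\right) \left(-47904\right) = 20680252608$)
$\frac{j - 337006}{U + H} = \frac{20680252608 - 337006}{-311865 - 263546} = \frac{20679915602}{-575411} = 20679915602 \left(- \frac{1}{575411}\right) = - \frac{20679915602}{575411}$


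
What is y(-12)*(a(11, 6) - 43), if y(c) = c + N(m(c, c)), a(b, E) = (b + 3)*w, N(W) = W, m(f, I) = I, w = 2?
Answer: 360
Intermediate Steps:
a(b, E) = 6 + 2*b (a(b, E) = (b + 3)*2 = (3 + b)*2 = 6 + 2*b)
y(c) = 2*c (y(c) = c + c = 2*c)
y(-12)*(a(11, 6) - 43) = (2*(-12))*((6 + 2*11) - 43) = -24*((6 + 22) - 43) = -24*(28 - 43) = -24*(-15) = 360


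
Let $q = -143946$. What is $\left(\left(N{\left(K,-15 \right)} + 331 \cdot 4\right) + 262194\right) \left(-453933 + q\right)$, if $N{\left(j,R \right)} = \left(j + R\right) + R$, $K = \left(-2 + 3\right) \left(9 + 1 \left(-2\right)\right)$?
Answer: $-157538127105$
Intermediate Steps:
$K = 7$ ($K = 1 \left(9 - 2\right) = 1 \cdot 7 = 7$)
$N{\left(j,R \right)} = j + 2 R$ ($N{\left(j,R \right)} = \left(R + j\right) + R = j + 2 R$)
$\left(\left(N{\left(K,-15 \right)} + 331 \cdot 4\right) + 262194\right) \left(-453933 + q\right) = \left(\left(\left(7 + 2 \left(-15\right)\right) + 331 \cdot 4\right) + 262194\right) \left(-453933 - 143946\right) = \left(\left(\left(7 - 30\right) + 1324\right) + 262194\right) \left(-597879\right) = \left(\left(-23 + 1324\right) + 262194\right) \left(-597879\right) = \left(1301 + 262194\right) \left(-597879\right) = 263495 \left(-597879\right) = -157538127105$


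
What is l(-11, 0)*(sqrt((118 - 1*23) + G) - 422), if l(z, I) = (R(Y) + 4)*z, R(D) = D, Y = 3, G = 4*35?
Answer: 32494 - 77*sqrt(235) ≈ 31314.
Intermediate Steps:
G = 140
l(z, I) = 7*z (l(z, I) = (3 + 4)*z = 7*z)
l(-11, 0)*(sqrt((118 - 1*23) + G) - 422) = (7*(-11))*(sqrt((118 - 1*23) + 140) - 422) = -77*(sqrt((118 - 23) + 140) - 422) = -77*(sqrt(95 + 140) - 422) = -77*(sqrt(235) - 422) = -77*(-422 + sqrt(235)) = 32494 - 77*sqrt(235)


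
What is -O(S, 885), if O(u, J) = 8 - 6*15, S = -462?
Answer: 82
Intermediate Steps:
O(u, J) = -82 (O(u, J) = 8 - 90 = -82)
-O(S, 885) = -1*(-82) = 82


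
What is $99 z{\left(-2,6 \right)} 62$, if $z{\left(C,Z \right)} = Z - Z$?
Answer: $0$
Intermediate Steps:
$z{\left(C,Z \right)} = 0$
$99 z{\left(-2,6 \right)} 62 = 99 \cdot 0 \cdot 62 = 0 \cdot 62 = 0$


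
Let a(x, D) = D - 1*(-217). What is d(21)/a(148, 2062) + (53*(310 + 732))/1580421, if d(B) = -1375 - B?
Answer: -2080407662/3601779459 ≈ -0.57761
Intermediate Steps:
a(x, D) = 217 + D (a(x, D) = D + 217 = 217 + D)
d(21)/a(148, 2062) + (53*(310 + 732))/1580421 = (-1375 - 1*21)/(217 + 2062) + (53*(310 + 732))/1580421 = (-1375 - 21)/2279 + (53*1042)*(1/1580421) = -1396*1/2279 + 55226*(1/1580421) = -1396/2279 + 55226/1580421 = -2080407662/3601779459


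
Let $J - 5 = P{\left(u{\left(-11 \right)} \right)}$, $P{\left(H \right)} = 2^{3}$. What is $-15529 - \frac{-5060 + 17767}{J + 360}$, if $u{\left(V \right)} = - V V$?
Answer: $- \frac{5805024}{373} \approx -15563.0$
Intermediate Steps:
$u{\left(V \right)} = - V^{2}$
$P{\left(H \right)} = 8$
$J = 13$ ($J = 5 + 8 = 13$)
$-15529 - \frac{-5060 + 17767}{J + 360} = -15529 - \frac{-5060 + 17767}{13 + 360} = -15529 - \frac{12707}{373} = - \frac{5805024}{373}$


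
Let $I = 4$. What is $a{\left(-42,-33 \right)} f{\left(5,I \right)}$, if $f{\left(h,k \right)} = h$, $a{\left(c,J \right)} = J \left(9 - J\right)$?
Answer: $-6930$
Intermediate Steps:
$a{\left(-42,-33 \right)} f{\left(5,I \right)} = - 33 \left(9 - -33\right) 5 = - 33 \left(9 + 33\right) 5 = \left(-33\right) 42 \cdot 5 = \left(-1386\right) 5 = -6930$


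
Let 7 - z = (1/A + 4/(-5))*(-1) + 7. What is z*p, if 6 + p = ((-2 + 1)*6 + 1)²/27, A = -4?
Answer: 959/180 ≈ 5.3278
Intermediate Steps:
p = -137/27 (p = -6 + ((-2 + 1)*6 + 1)²/27 = -6 + (-1*6 + 1)²*(1/27) = -6 + (-6 + 1)²*(1/27) = -6 + (-5)²*(1/27) = -6 + 25*(1/27) = -6 + 25/27 = -137/27 ≈ -5.0741)
z = -21/20 (z = 7 - ((1/(-4) + 4/(-5))*(-1) + 7) = 7 - ((1*(-¼) + 4*(-⅕))*(-1) + 7) = 7 - ((-¼ - ⅘)*(-1) + 7) = 7 - (-21/20*(-1) + 7) = 7 - (21/20 + 7) = 7 - 1*161/20 = 7 - 161/20 = -21/20 ≈ -1.0500)
z*p = -21/20*(-137/27) = 959/180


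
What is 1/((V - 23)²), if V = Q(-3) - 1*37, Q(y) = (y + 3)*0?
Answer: 1/3600 ≈ 0.00027778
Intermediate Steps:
Q(y) = 0 (Q(y) = (3 + y)*0 = 0)
V = -37 (V = 0 - 1*37 = 0 - 37 = -37)
1/((V - 23)²) = 1/((-37 - 23)²) = 1/((-60)²) = 1/3600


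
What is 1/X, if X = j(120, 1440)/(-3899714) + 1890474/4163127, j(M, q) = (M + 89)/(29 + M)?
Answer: 806338564068674/366157670215807 ≈ 2.2022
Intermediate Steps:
j(M, q) = (89 + M)/(29 + M)
X = 366157670215807/806338564068674 (X = ((89 + 120)/(29 + 120))/(-3899714) + 1890474/4163127 = (209/149)*(-1/3899714) + 1890474*(1/4163127) = ((1/149)*209)*(-1/3899714) + 630158/1387709 = (209/149)*(-1/3899714) + 630158/1387709 = -209/581057386 + 630158/1387709 = 366157670215807/806338564068674 ≈ 0.45410)
1/X = 1/(366157670215807/806338564068674) = 806338564068674/366157670215807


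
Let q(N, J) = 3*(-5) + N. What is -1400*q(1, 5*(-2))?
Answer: 19600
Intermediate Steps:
q(N, J) = -15 + N
-1400*q(1, 5*(-2)) = -1400*(-15 + 1) = -1400*(-14) = 19600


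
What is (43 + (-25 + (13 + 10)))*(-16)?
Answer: -656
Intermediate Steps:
(43 + (-25 + (13 + 10)))*(-16) = (43 + (-25 + 23))*(-16) = (43 - 2)*(-16) = 41*(-16) = -656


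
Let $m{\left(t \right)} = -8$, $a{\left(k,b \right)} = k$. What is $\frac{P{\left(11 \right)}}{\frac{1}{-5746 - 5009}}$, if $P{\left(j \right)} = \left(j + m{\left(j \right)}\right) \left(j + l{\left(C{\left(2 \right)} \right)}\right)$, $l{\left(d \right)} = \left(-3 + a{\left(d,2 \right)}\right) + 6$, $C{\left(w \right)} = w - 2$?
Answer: $-451710$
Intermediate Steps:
$C{\left(w \right)} = -2 + w$
$l{\left(d \right)} = 3 + d$ ($l{\left(d \right)} = \left(-3 + d\right) + 6 = 3 + d$)
$P{\left(j \right)} = \left(-8 + j\right) \left(3 + j\right)$ ($P{\left(j \right)} = \left(j - 8\right) \left(j + \left(3 + \left(-2 + 2\right)\right)\right) = \left(-8 + j\right) \left(j + \left(3 + 0\right)\right) = \left(-8 + j\right) \left(j + 3\right) = \left(-8 + j\right) \left(3 + j\right)$)
$\frac{P{\left(11 \right)}}{\frac{1}{-5746 - 5009}} = \frac{-24 + 11^{2} - 55}{\frac{1}{-5746 - 5009}} = \frac{-24 + 121 - 55}{\frac{1}{-10755}} = \frac{42}{- \frac{1}{10755}} = 42 \left(-10755\right) = -451710$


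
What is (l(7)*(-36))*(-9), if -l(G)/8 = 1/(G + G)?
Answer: -1296/7 ≈ -185.14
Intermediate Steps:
l(G) = -4/G (l(G) = -8/(G + G) = -8*1/(2*G) = -4/G)
(l(7)*(-36))*(-9) = (-4/7*(-36))*(-9) = (-4*⅐*(-36))*(-9) = -4/7*(-36)*(-9) = (144/7)*(-9) = -1296/7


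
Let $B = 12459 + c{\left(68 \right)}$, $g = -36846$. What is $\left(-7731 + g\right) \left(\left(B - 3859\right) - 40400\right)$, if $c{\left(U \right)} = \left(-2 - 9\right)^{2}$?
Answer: $1412154783$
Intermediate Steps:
$c{\left(U \right)} = 121$ ($c{\left(U \right)} = \left(-2 - 9\right)^{2} = \left(-11\right)^{2} = 121$)
$B = 12580$ ($B = 12459 + 121 = 12580$)
$\left(-7731 + g\right) \left(\left(B - 3859\right) - 40400\right) = \left(-7731 - 36846\right) \left(\left(12580 - 3859\right) - 40400\right) = - 44577 \left(8721 - 40400\right) = \left(-44577\right) \left(-31679\right) = 1412154783$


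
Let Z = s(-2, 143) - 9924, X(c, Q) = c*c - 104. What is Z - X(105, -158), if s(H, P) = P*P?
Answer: -396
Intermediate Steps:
s(H, P) = P²
X(c, Q) = -104 + c² (X(c, Q) = c² - 104 = -104 + c²)
Z = 10525 (Z = 143² - 9924 = 20449 - 9924 = 10525)
Z - X(105, -158) = 10525 - (-104 + 105²) = 10525 - (-104 + 11025) = 10525 - 1*10921 = 10525 - 10921 = -396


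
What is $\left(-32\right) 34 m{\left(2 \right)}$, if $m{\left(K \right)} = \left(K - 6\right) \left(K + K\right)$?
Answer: $17408$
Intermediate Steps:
$m{\left(K \right)} = 2 K \left(-6 + K\right)$ ($m{\left(K \right)} = \left(-6 + K\right) 2 K = 2 K \left(-6 + K\right)$)
$\left(-32\right) 34 m{\left(2 \right)} = \left(-32\right) 34 \cdot 2 \cdot 2 \left(-6 + 2\right) = - 1088 \cdot 2 \cdot 2 \left(-4\right) = \left(-1088\right) \left(-16\right) = 17408$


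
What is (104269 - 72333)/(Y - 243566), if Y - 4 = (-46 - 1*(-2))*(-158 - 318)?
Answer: -15968/111309 ≈ -0.14346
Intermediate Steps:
Y = 20948 (Y = 4 + (-46 - 1*(-2))*(-158 - 318) = 4 + (-46 + 2)*(-476) = 4 - 44*(-476) = 4 + 20944 = 20948)
(104269 - 72333)/(Y - 243566) = (104269 - 72333)/(20948 - 243566) = 31936/(-222618) = 31936*(-1/222618) = -15968/111309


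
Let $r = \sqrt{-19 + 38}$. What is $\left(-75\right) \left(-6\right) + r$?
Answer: $450 + \sqrt{19} \approx 454.36$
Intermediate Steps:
$r = \sqrt{19} \approx 4.3589$
$\left(-75\right) \left(-6\right) + r = \left(-75\right) \left(-6\right) + \sqrt{19} = 450 + \sqrt{19}$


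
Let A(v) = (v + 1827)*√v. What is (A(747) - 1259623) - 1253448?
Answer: -2513071 + 7722*√83 ≈ -2.4427e+6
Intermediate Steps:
A(v) = √v*(1827 + v) (A(v) = (1827 + v)*√v = √v*(1827 + v))
(A(747) - 1259623) - 1253448 = (√747*(1827 + 747) - 1259623) - 1253448 = ((3*√83)*2574 - 1259623) - 1253448 = (7722*√83 - 1259623) - 1253448 = (-1259623 + 7722*√83) - 1253448 = -2513071 + 7722*√83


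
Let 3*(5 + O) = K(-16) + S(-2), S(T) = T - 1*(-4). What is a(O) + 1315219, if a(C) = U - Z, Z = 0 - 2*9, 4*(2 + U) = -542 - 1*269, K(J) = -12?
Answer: 5260129/4 ≈ 1.3150e+6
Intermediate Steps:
U = -819/4 (U = -2 + (-542 - 1*269)/4 = -2 + (-542 - 269)/4 = -2 + (¼)*(-811) = -2 - 811/4 = -819/4 ≈ -204.75)
S(T) = 4 + T (S(T) = T + 4 = 4 + T)
Z = -18 (Z = 0 - 18 = -18)
O = -25/3 (O = -5 + (-12 + (4 - 2))/3 = -5 + (-12 + 2)/3 = -5 + (⅓)*(-10) = -5 - 10/3 = -25/3 ≈ -8.3333)
a(C) = -747/4 (a(C) = -819/4 - 1*(-18) = -819/4 + 18 = -747/4)
a(O) + 1315219 = -747/4 + 1315219 = 5260129/4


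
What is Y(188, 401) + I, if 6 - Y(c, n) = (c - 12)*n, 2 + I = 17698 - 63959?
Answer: -116833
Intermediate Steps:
I = -46263 (I = -2 + (17698 - 63959) = -2 - 46261 = -46263)
Y(c, n) = 6 - n*(-12 + c) (Y(c, n) = 6 - (c - 12)*n = 6 - (-12 + c)*n = 6 - n*(-12 + c))
Y(188, 401) + I = (6 + 12*401 - 1*188*401) - 46263 = (6 + 4812 - 75388) - 46263 = -70570 - 46263 = -116833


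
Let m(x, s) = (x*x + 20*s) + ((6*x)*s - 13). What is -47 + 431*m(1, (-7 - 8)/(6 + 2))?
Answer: -104921/4 ≈ -26230.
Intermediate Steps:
m(x, s) = -13 + x² + 20*s + 6*s*x (m(x, s) = (x² + 20*s) + (6*s*x - 13) = (x² + 20*s) + (-13 + 6*s*x) = -13 + x² + 20*s + 6*s*x)
-47 + 431*m(1, (-7 - 8)/(6 + 2)) = -47 + 431*(-13 + 1² + 20*((-7 - 8)/(6 + 2)) + 6*((-7 - 8)/(6 + 2))*1) = -47 + 431*(-13 + 1 + 20*(-15/8) + 6*(-15/8)*1) = -47 + 431*(-13 + 1 - 75/2 - 45/4) = -47 + 431*(-243/4) = -47 - 104733/4 = -104921/4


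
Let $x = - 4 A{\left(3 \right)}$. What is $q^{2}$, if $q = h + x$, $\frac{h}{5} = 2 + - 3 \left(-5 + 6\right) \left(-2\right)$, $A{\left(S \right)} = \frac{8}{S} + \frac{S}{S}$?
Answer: $\frac{5776}{9} \approx 641.78$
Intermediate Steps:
$A{\left(S \right)} = 1 + \frac{8}{S}$ ($A{\left(S \right)} = \frac{8}{S} + 1 = 1 + \frac{8}{S}$)
$x = - \frac{44}{3}$ ($x = - 4 \frac{8 + 3}{3} = - 4 \cdot \frac{1}{3} \cdot 11 = \left(-4\right) \frac{11}{3} = - \frac{44}{3} \approx -14.667$)
$h = 40$ ($h = 5 \left(2 + - 3 \left(-5 + 6\right) \left(-2\right)\right) = 5 \left(2 + \left(-3\right) 1 \left(-2\right)\right) = 5 \left(2 - -6\right) = 5 \left(2 + 6\right) = 5 \cdot 8 = 40$)
$q = \frac{76}{3}$ ($q = 40 - \frac{44}{3} = \frac{76}{3} \approx 25.333$)
$q^{2} = \left(\frac{76}{3}\right)^{2} = \frac{5776}{9}$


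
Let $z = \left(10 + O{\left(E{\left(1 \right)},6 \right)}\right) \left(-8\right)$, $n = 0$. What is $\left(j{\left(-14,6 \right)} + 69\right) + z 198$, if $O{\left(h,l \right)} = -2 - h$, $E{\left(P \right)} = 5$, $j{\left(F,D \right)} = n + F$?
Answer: $-4697$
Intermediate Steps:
$j{\left(F,D \right)} = F$ ($j{\left(F,D \right)} = 0 + F = F$)
$z = -24$ ($z = \left(10 - 7\right) \left(-8\right) = 3 \left(-8\right) = -24$)
$\left(j{\left(-14,6 \right)} + 69\right) + z 198 = \left(-14 + 69\right) - 4752 = 55 - 4752 = -4697$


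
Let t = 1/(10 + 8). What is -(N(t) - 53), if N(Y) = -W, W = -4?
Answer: 49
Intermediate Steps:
t = 1/18 ≈ 0.055556
N(Y) = 4 (N(Y) = -1*(-4) = 4)
-(N(t) - 53) = -(4 - 53) = -1*(-49) = 49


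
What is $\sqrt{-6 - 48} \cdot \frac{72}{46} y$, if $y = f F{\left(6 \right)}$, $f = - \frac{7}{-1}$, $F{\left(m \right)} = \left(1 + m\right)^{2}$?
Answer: $\frac{37044 i \sqrt{6}}{23} \approx 3945.2 i$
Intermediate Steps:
$f = 7$ ($f = \left(-7\right) \left(-1\right) = 7$)
$y = 343$ ($y = 7 \left(1 + 6\right)^{2} = 7 \cdot 7^{2} = 7 \cdot 49 = 343$)
$\sqrt{-6 - 48} \cdot \frac{72}{46} y = \sqrt{-6 - 48} \cdot \frac{72}{46} \cdot 343 = \sqrt{-54} \cdot 72 \cdot \frac{1}{46} \cdot 343 = 3 i \sqrt{6} \cdot \frac{36}{23} \cdot 343 = \frac{108 i \sqrt{6}}{23} \cdot 343 = \frac{37044 i \sqrt{6}}{23}$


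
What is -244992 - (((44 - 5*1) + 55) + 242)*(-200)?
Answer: -177792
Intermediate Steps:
-244992 - (((44 - 5*1) + 55) + 242)*(-200) = -244992 - (((44 - 5) + 55) + 242)*(-200) = -244992 - ((39 + 55) + 242)*(-200) = -244992 - (94 + 242)*(-200) = -244992 - 336*(-200) = -244992 - 1*(-67200) = -244992 + 67200 = -177792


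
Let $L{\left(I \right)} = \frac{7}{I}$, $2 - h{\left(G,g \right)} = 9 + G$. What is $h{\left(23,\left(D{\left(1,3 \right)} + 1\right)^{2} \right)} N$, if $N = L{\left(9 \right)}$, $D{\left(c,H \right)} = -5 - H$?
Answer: $- \frac{70}{3} \approx -23.333$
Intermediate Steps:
$h{\left(G,g \right)} = -7 - G$ ($h{\left(G,g \right)} = 2 - \left(9 + G\right) = -7 - G$)
$N = \frac{7}{9} \approx 0.77778$
$h{\left(23,\left(D{\left(1,3 \right)} + 1\right)^{2} \right)} N = \left(-7 - 23\right) \frac{7}{9} = \left(-30\right) \frac{7}{9} = - \frac{70}{3}$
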